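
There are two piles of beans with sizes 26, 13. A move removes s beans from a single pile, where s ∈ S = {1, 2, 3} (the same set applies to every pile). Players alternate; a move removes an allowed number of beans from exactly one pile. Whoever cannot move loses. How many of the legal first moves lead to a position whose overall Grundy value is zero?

All piles use S = {1, 2, 3}:
n :  0  1  2  3  4  5  6  7  8  9 10 11 12 13 14 15 16 17 18 19 20 21 22 23 24 25 26
G :  0  1  2  3  0  1  2  3  0  1  2  3  0  1  2  3  0  1  2  3  0  1  2  3  0  1  2
Pile A: G(26) = 2.
Pile B: G(13) = 1.
Combined Grundy value = 2 ⊕ 1 = 3.
A winning move leaves total XOR = 0, i.e. changes one component's Grundy value g to g ⊕ X where X is the current total.
Pile A: need g' = 2⊕3 = 1. Options: 26−1→G=1, 26−2→G=0, 26−3→G=3. Hits: 1.
Pile B: need g' = 1⊕3 = 2. Options: 13−1→G=0, 13−2→G=3, 13−3→G=2. Hits: 1.

2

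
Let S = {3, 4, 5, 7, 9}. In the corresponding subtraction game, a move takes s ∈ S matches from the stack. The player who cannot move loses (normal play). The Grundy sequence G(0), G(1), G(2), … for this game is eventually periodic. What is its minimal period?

12

G(0) = 0
G(1) = mex{} = 0
G(2) = mex{} = 0
G(3) = mex{0} = 1
G(4) = mex{0,0} = 1
G(5) = mex{0,0,0} = 1
G(6) = mex{1,0,0} = 2
G(7) = mex{1,1,0,0} = 2
G(8) = mex{1,1,1,0} = 2
G(9) = mex{2,1,1,0,0} = 3
G(10) = mex{2,2,1,1,0} = 3
G(11) = mex{2,2,2,1,0} = 3
G(12) = mex{3,2,2,1,1} = 0
G(13) = mex{3,3,2,2,1} = 0
G(14) = mex{3,3,3,2,1} = 0
G(15) = mex{0,3,3,2,2} = 1
G(16) = mex{0,0,3,3,2} = 1
G(17) = mex{0,0,0,3,2} = 1
G(18) = mex{1,0,0,3,3} = 2
G(19) = mex{1,1,0,0,3} = 2
G(20) = mex{1,1,1,0,3} = 2
G(21) = mex{2,1,1,0,0} = 3
G(22) = mex{2,2,1,1,0} = 3
G(23) = mex{2,2,2,1,0} = 3
G(24) = mex{3,2,2,1,1} = 0
G(25) = mex{3,3,2,2,1} = 0
G(n+12) = G(n) holds for n = 0,…,8 (a full window of length max(S) = 9), so the sequence is purely periodic with period 12.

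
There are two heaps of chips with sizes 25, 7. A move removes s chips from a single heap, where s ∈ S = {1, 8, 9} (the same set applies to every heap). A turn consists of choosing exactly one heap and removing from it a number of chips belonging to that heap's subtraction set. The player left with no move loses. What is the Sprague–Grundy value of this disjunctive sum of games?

All heaps use S = {1, 8, 9}:
G(0) = 0
G(1) = mex{0} = 1
G(2) = mex{1} = 0
G(3) = mex{0} = 1
G(4) = mex{1} = 0
G(5) = mex{0} = 1
G(6) = mex{1} = 0
G(7) = mex{0} = 1
G(8) = mex{1,0} = 2
G(9) = mex{2,1,0} = 3
G(10) = mex{3,0,1} = 2
G(11) = mex{2,1,0} = 3
G(12) = mex{3,0,1} = 2
G(13) = mex{2,1,0} = 3
G(14) = mex{3,0,1} = 2
G(15) = mex{2,1,0} = 3
G(16) = mex{3,2,1} = 0
G(17) = mex{0,3,2} = 1
G(18) = mex{1,2,3} = 0
G(19) = mex{0,3,2} = 1
G(20) = mex{1,2,3} = 0
G(21) = mex{0,3,2} = 1
G(22) = mex{1,2,3} = 0
G(23) = mex{0,3,2} = 1
G(24) = mex{1,0,3} = 2
G(25) = mex{2,1,0} = 3
Heap A: G(25) = 3.
Heap B: G(7) = 1.
Combined Grundy value = 3 ⊕ 1 = 2.

2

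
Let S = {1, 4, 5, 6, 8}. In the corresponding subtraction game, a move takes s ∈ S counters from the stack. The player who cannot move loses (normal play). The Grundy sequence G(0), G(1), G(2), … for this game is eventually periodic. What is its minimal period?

n :  0  1  2  3  4  5  6  7  8  9 10 11 12 13 14 15 16 17 18 19
G :  0  1  0  1  2  3  2  3  4  0  1  0  1  2  3  2  3  4  0  1
G(n+9) = G(n) holds for n = 0,…,7 (a full window of length max(S) = 8), so the sequence is purely periodic with period 9.

9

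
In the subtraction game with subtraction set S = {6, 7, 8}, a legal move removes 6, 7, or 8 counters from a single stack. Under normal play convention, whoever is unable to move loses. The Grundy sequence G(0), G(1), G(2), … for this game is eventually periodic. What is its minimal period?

G(0) = 0
G(1) = mex{} = 0
G(2) = mex{} = 0
G(3) = mex{} = 0
G(4) = mex{} = 0
G(5) = mex{} = 0
G(6) = mex{0} = 1
G(7) = mex{0,0} = 1
G(8) = mex{0,0,0} = 1
G(9) = mex{0,0,0} = 1
G(10) = mex{0,0,0} = 1
G(11) = mex{0,0,0} = 1
G(12) = mex{1,0,0} = 2
G(13) = mex{1,1,0} = 2
G(14) = mex{1,1,1} = 0
G(15) = mex{1,1,1} = 0
G(16) = mex{1,1,1} = 0
G(17) = mex{1,1,1} = 0
G(18) = mex{2,1,1} = 0
G(19) = mex{2,2,1} = 0
G(20) = mex{0,2,2} = 1
G(21) = mex{0,0,2} = 1
G(22) = mex{0,0,0} = 1
G(23) = mex{0,0,0} = 1
G(24) = mex{0,0,0} = 1
G(25) = mex{0,0,0} = 1
G(26) = mex{1,0,0} = 2
G(27) = mex{1,1,0} = 2
G(28) = mex{1,1,1} = 0
G(29) = mex{1,1,1} = 0
G(n+14) = G(n) holds for n = 0,…,7 (a full window of length max(S) = 8), so the sequence is purely periodic with period 14.

14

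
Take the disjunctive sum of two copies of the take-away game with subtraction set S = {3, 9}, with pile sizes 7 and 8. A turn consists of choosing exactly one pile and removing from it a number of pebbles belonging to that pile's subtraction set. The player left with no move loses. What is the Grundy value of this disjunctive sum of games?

All piles use S = {3, 9}:
G(0) = 0
G(1) = mex{} = 0
G(2) = mex{} = 0
G(3) = mex{0} = 1
G(4) = mex{0} = 1
G(5) = mex{0} = 1
G(6) = mex{1} = 0
G(7) = mex{1} = 0
G(8) = mex{1} = 0
Pile A: G(7) = 0.
Pile B: G(8) = 0.
Combined Grundy value = 0 ⊕ 0 = 0.

0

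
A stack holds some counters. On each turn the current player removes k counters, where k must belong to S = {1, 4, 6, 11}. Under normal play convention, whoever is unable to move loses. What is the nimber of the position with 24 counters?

G(0) = 0
G(1) = mex{0} = 1
G(2) = mex{1} = 0
G(3) = mex{0} = 1
G(4) = mex{1,0} = 2
G(5) = mex{2,1} = 0
G(6) = mex{0,0,0} = 1
G(7) = mex{1,1,1} = 0
G(8) = mex{0,2,0} = 1
G(9) = mex{1,0,1} = 2
G(10) = mex{2,1,2} = 0
G(11) = mex{0,0,0,0} = 1
G(12) = mex{1,1,1,1} = 0
G(13) = mex{0,2,0,0} = 1
G(14) = mex{1,0,1,1} = 2
G(15) = mex{2,1,2,2} = 0
G(16) = mex{0,0,0,0} = 1
G(17) = mex{1,1,1,1} = 0
G(18) = mex{0,2,0,0} = 1
G(19) = mex{1,0,1,1} = 2
G(20) = mex{2,1,2,2} = 0
G(21) = mex{0,0,0,0} = 1
G(22) = mex{1,1,1,1} = 0
G(23) = mex{0,2,0,0} = 1
G(24) = mex{1,0,1,1} = 2

2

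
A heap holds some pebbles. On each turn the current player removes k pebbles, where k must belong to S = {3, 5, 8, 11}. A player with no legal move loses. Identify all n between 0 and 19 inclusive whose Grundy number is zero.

G(0) = 0
G(1) = mex{} = 0
G(2) = mex{} = 0
G(3) = mex{0} = 1
G(4) = mex{0} = 1
G(5) = mex{0,0} = 1
G(6) = mex{1,0} = 2
G(7) = mex{1,0} = 2
G(8) = mex{1,1,0} = 2
G(9) = mex{2,1,0} = 3
G(10) = mex{2,1,0} = 3
G(11) = mex{2,2,1,0} = 3
G(12) = mex{3,2,1,0} = 4
G(13) = mex{3,2,1,0} = 4
G(14) = mex{3,3,2,1} = 0
G(15) = mex{4,3,2,1} = 0
G(16) = mex{4,3,2,1} = 0
G(17) = mex{0,4,3,2} = 1
G(18) = mex{0,4,3,2} = 1
G(19) = mex{0,0,3,2} = 1
P-positions are exactly the n with G(n) = 0.

0, 1, 2, 14, 15, 16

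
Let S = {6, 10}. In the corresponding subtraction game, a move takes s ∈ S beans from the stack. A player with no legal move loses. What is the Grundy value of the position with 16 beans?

n :  0  1  2  3  4  5  6  7  8  9 10 11 12 13 14 15 16
G :  0  0  0  0  0  0  1  1  1  1  1  1  2  2  2  2  0

0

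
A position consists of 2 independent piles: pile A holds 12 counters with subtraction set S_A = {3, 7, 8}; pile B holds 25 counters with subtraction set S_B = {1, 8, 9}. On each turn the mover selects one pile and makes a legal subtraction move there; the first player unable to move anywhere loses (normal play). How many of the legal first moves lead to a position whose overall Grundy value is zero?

Pile A, S = {3, 7, 8}:
G(0) = 0
G(1) = mex{} = 0
G(2) = mex{} = 0
G(3) = mex{0} = 1
G(4) = mex{0} = 1
G(5) = mex{0} = 1
G(6) = mex{1} = 0
G(7) = mex{1,0} = 2
G(8) = mex{1,0,0} = 2
G(9) = mex{0,0,0} = 1
G(10) = mex{2,1,0} = 3
G(11) = mex{2,1,1} = 0
G(12) = mex{1,1,1} = 0
G_A(12) = 0.
Pile B, S = {1, 8, 9}:
G(0) = 0
G(1) = mex{0} = 1
G(2) = mex{1} = 0
G(3) = mex{0} = 1
G(4) = mex{1} = 0
G(5) = mex{0} = 1
G(6) = mex{1} = 0
G(7) = mex{0} = 1
G(8) = mex{1,0} = 2
G(9) = mex{2,1,0} = 3
G(10) = mex{3,0,1} = 2
G(11) = mex{2,1,0} = 3
G(12) = mex{3,0,1} = 2
G(13) = mex{2,1,0} = 3
G(14) = mex{3,0,1} = 2
G(15) = mex{2,1,0} = 3
G(16) = mex{3,2,1} = 0
G(17) = mex{0,3,2} = 1
G(18) = mex{1,2,3} = 0
G(19) = mex{0,3,2} = 1
G(20) = mex{1,2,3} = 0
G(21) = mex{0,3,2} = 1
G(22) = mex{1,2,3} = 0
G(23) = mex{0,3,2} = 1
G(24) = mex{1,0,3} = 2
G(25) = mex{2,1,0} = 3
G_B(25) = 3.
Combined Grundy value = 0 ⊕ 3 = 3.
A winning move leaves total XOR = 0, i.e. changes one component's Grundy value g to g ⊕ X where X is the current total.
Pile A: need g' = 0⊕3 = 3. Options: 12−3→G=1, 12−7→G=1, 12−8→G=1. Hits: 0.
Pile B: need g' = 3⊕3 = 0. Options: 25−1→G=2, 25−8→G=1, 25−9→G=0. Hits: 1.

1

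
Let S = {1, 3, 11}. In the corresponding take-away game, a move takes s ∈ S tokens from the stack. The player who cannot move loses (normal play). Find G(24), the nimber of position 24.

0

n :  0  1  2  3  4  5  6  7  8  9 10 11 12 13 14 15 16 17 18 19 20 21 22 23 24
G :  0  1  0  1  0  1  0  1  0  1  0  1  0  1  0  1  0  1  0  1  0  1  0  1  0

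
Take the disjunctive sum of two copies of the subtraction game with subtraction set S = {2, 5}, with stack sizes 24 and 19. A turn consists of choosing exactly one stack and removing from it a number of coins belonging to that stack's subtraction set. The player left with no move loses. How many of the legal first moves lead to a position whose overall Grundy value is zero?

2

All stacks use S = {2, 5}:
G(0) = 0
G(1) = mex{} = 0
G(2) = mex{0} = 1
G(3) = mex{0} = 1
G(4) = mex{1} = 0
G(5) = mex{1,0} = 2
G(6) = mex{0,0} = 1
G(7) = mex{2,1} = 0
G(8) = mex{1,1} = 0
G(9) = mex{0,0} = 1
G(10) = mex{0,2} = 1
G(11) = mex{1,1} = 0
G(12) = mex{1,0} = 2
G(13) = mex{0,0} = 1
G(14) = mex{2,1} = 0
G(15) = mex{1,1} = 0
G(16) = mex{0,0} = 1
G(17) = mex{0,2} = 1
G(18) = mex{1,1} = 0
G(19) = mex{1,0} = 2
G(20) = mex{0,0} = 1
G(21) = mex{2,1} = 0
G(22) = mex{1,1} = 0
G(23) = mex{0,0} = 1
G(24) = mex{0,2} = 1
Stack A: G(24) = 1.
Stack B: G(19) = 2.
Combined Grundy value = 1 ⊕ 2 = 3.
A winning move leaves total XOR = 0, i.e. changes one component's Grundy value g to g ⊕ X where X is the current total.
Stack A: need g' = 1⊕3 = 2. Options: 24−2→G=0, 24−5→G=2. Hits: 1.
Stack B: need g' = 2⊕3 = 1. Options: 19−2→G=1, 19−5→G=0. Hits: 1.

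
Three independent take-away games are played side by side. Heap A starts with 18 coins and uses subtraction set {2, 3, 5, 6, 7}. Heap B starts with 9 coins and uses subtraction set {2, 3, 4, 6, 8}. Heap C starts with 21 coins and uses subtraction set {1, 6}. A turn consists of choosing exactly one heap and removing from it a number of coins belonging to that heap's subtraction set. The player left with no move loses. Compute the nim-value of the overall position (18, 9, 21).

4

Heap A, S = {2, 3, 5, 6, 7}:
G(0) = 0
G(1) = mex{} = 0
G(2) = mex{0} = 1
G(3) = mex{0,0} = 1
G(4) = mex{1,0} = 2
G(5) = mex{1,1,0} = 2
G(6) = mex{2,1,0,0} = 3
G(7) = mex{2,2,1,0,0} = 3
G(8) = mex{3,2,1,1,0} = 4
G(9) = mex{3,3,2,1,1} = 0
G(10) = mex{4,3,2,2,1} = 0
G(11) = mex{0,4,3,2,2} = 1
G(12) = mex{0,0,3,3,2} = 1
G(13) = mex{1,0,4,3,3} = 2
G(14) = mex{1,1,0,4,3} = 2
G(15) = mex{2,1,0,0,4} = 3
G(16) = mex{2,2,1,0,0} = 3
G(17) = mex{3,2,1,1,0} = 4
G(18) = mex{3,3,2,1,1} = 0
G_A(18) = 0.
Heap B, S = {2, 3, 4, 6, 8}:
G(0) = 0
G(1) = mex{} = 0
G(2) = mex{0} = 1
G(3) = mex{0,0} = 1
G(4) = mex{1,0,0} = 2
G(5) = mex{1,1,0} = 2
G(6) = mex{2,1,1,0} = 3
G(7) = mex{2,2,1,0} = 3
G(8) = mex{3,2,2,1,0} = 4
G(9) = mex{3,3,2,1,0} = 4
G_B(9) = 4.
Heap C, S = {1, 6}:
G(0) = 0
G(1) = mex{0} = 1
G(2) = mex{1} = 0
G(3) = mex{0} = 1
G(4) = mex{1} = 0
G(5) = mex{0} = 1
G(6) = mex{1,0} = 2
G(7) = mex{2,1} = 0
G(8) = mex{0,0} = 1
G(9) = mex{1,1} = 0
G(10) = mex{0,0} = 1
G(11) = mex{1,1} = 0
G(12) = mex{0,2} = 1
G(13) = mex{1,0} = 2
G(14) = mex{2,1} = 0
G(15) = mex{0,0} = 1
G(16) = mex{1,1} = 0
G(17) = mex{0,0} = 1
G(18) = mex{1,1} = 0
G(19) = mex{0,2} = 1
G(20) = mex{1,0} = 2
G(21) = mex{2,1} = 0
G_C(21) = 0.
Combined Grundy value = 0 ⊕ 4 ⊕ 0 = 4.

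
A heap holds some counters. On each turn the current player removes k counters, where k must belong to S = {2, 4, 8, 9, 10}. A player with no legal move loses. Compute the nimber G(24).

0

n :  0  1  2  3  4  5  6  7  8  9 10 11 12 13 14 15 16 17 18 19 20 21 22 23 24
G :  0  0  1  1  2  2  0  0  1  1  2  2  0  0  1  1  2  2  0  0  1  1  2  2  0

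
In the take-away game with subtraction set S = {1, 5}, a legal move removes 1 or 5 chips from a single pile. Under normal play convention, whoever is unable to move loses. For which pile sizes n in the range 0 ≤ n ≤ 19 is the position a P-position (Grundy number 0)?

n :  0  1  2  3  4  5  6  7  8  9 10 11 12 13 14 15 16 17 18 19
G :  0  1  0  1  0  1  0  1  0  1  0  1  0  1  0  1  0  1  0  1
P-positions are exactly the n with G(n) = 0.

0, 2, 4, 6, 8, 10, 12, 14, 16, 18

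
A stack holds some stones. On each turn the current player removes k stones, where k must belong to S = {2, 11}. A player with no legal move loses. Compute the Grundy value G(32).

n :  0  1  2  3  4  5  6  7  8  9 10 11 12 13 14 15 16 17 18 19 20 21 22 23 24 25 26 27 28 29 30 31 32
G :  0  0  1  1  0  0  1  1  0  0  1  1  2  0  0  1  1  0  0  1  1  0  0  1  1  2  0  0  1  1  0  0  1

1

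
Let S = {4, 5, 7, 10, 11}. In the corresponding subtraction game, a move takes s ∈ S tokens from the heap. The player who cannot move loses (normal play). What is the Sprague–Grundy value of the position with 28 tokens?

3

G(0) = 0
G(1) = mex{} = 0
G(2) = mex{} = 0
G(3) = mex{} = 0
G(4) = mex{0} = 1
G(5) = mex{0,0} = 1
G(6) = mex{0,0} = 1
G(7) = mex{0,0,0} = 1
G(8) = mex{1,0,0} = 2
G(9) = mex{1,1,0} = 2
G(10) = mex{1,1,0,0} = 2
G(11) = mex{1,1,1,0,0} = 2
G(12) = mex{2,1,1,0,0} = 3
G(13) = mex{2,2,1,0,0} = 3
G(14) = mex{2,2,1,1,0} = 3
G(15) = mex{2,2,2,1,1} = 0
G(16) = mex{3,2,2,1,1} = 0
G(17) = mex{3,3,2,1,1} = 0
G(18) = mex{3,3,2,2,1} = 0
G(19) = mex{0,3,3,2,2} = 1
G(20) = mex{0,0,3,2,2} = 1
G(21) = mex{0,0,3,2,2} = 1
G(22) = mex{0,0,0,3,2} = 1
G(23) = mex{1,0,0,3,3} = 2
G(24) = mex{1,1,0,3,3} = 2
G(25) = mex{1,1,0,0,3} = 2
G(26) = mex{1,1,1,0,0} = 2
G(27) = mex{2,1,1,0,0} = 3
G(28) = mex{2,2,1,0,0} = 3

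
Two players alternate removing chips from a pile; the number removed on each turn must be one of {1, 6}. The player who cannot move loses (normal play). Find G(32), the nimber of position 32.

G(0) = 0
G(1) = mex{0} = 1
G(2) = mex{1} = 0
G(3) = mex{0} = 1
G(4) = mex{1} = 0
G(5) = mex{0} = 1
G(6) = mex{1,0} = 2
G(7) = mex{2,1} = 0
G(8) = mex{0,0} = 1
G(9) = mex{1,1} = 0
G(10) = mex{0,0} = 1
G(11) = mex{1,1} = 0
G(12) = mex{0,2} = 1
G(13) = mex{1,0} = 2
G(14) = mex{2,1} = 0
G(15) = mex{0,0} = 1
G(16) = mex{1,1} = 0
G(17) = mex{0,0} = 1
G(18) = mex{1,1} = 0
G(19) = mex{0,2} = 1
G(20) = mex{1,0} = 2
G(21) = mex{2,1} = 0
G(22) = mex{0,0} = 1
G(23) = mex{1,1} = 0
G(24) = mex{0,0} = 1
G(25) = mex{1,1} = 0
G(26) = mex{0,2} = 1
G(27) = mex{1,0} = 2
G(28) = mex{2,1} = 0
G(29) = mex{0,0} = 1
G(30) = mex{1,1} = 0
G(31) = mex{0,0} = 1
G(32) = mex{1,1} = 0

0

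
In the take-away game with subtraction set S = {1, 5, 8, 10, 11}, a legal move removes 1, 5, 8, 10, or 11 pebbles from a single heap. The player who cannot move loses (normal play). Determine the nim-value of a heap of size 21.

n :  0  1  2  3  4  5  6  7  8  9 10 11 12 13 14 15 16 17 18 19 20 21
G :  0  1  0  1  0  1  0  1  2  3  2  3  2  3  2  3  4  5  0  1  0  1

1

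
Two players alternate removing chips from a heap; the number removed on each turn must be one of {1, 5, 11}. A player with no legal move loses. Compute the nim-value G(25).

1

G(0) = 0
G(1) = mex{0} = 1
G(2) = mex{1} = 0
G(3) = mex{0} = 1
G(4) = mex{1} = 0
G(5) = mex{0,0} = 1
G(6) = mex{1,1} = 0
G(7) = mex{0,0} = 1
G(8) = mex{1,1} = 0
G(9) = mex{0,0} = 1
G(10) = mex{1,1} = 0
G(11) = mex{0,0,0} = 1
G(12) = mex{1,1,1} = 0
G(13) = mex{0,0,0} = 1
G(14) = mex{1,1,1} = 0
G(15) = mex{0,0,0} = 1
G(16) = mex{1,1,1} = 0
G(17) = mex{0,0,0} = 1
G(18) = mex{1,1,1} = 0
G(19) = mex{0,0,0} = 1
G(20) = mex{1,1,1} = 0
G(21) = mex{0,0,0} = 1
G(22) = mex{1,1,1} = 0
G(23) = mex{0,0,0} = 1
G(24) = mex{1,1,1} = 0
G(25) = mex{0,0,0} = 1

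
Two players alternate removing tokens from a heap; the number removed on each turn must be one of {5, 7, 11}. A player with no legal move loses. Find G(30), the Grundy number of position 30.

n :  0  1  2  3  4  5  6  7  8  9 10 11 12 13 14 15 16 17 18 19 20 21 22 23 24 25 26 27 28 29 30
G :  0  0  0  0  0  1  1  1  1  1  2  2  2  2  2  3  0  0  0  0  0  1  1  1  1  1  2  2  2  2  2

2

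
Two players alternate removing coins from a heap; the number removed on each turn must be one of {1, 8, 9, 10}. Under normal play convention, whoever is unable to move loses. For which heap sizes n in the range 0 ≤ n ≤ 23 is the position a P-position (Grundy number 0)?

n :  0  1  2  3  4  5  6  7  8  9 10 11 12 13 14 15 16 17 18 19 20 21 22 23
G :  0  1  0  1  0  1  0  1  2  3  2  3  2  3  2  3  4  0  1  0  1  0  1  0
P-positions are exactly the n with G(n) = 0.

0, 2, 4, 6, 17, 19, 21, 23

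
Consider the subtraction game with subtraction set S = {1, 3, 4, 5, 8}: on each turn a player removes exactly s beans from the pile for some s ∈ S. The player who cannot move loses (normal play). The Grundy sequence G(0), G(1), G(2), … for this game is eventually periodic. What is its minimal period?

9

n :  0  1  2  3  4  5  6  7  8  9 10 11 12 13 14 15 16 17 18 19
G :  0  1  0  1  2  3  2  3  4  0  1  0  1  2  3  2  3  4  0  1
G(n+9) = G(n) holds for n = 0,…,7 (a full window of length max(S) = 8), so the sequence is purely periodic with period 9.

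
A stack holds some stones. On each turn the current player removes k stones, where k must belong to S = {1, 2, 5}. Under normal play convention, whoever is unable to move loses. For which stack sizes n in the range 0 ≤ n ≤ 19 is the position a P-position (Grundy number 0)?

0, 3, 6, 9, 12, 15, 18

G(0) = 0
G(1) = mex{0} = 1
G(2) = mex{1,0} = 2
G(3) = mex{2,1} = 0
G(4) = mex{0,2} = 1
G(5) = mex{1,0,0} = 2
G(6) = mex{2,1,1} = 0
G(7) = mex{0,2,2} = 1
G(8) = mex{1,0,0} = 2
G(9) = mex{2,1,1} = 0
G(10) = mex{0,2,2} = 1
G(11) = mex{1,0,0} = 2
G(12) = mex{2,1,1} = 0
G(13) = mex{0,2,2} = 1
G(14) = mex{1,0,0} = 2
G(15) = mex{2,1,1} = 0
G(16) = mex{0,2,2} = 1
G(17) = mex{1,0,0} = 2
G(18) = mex{2,1,1} = 0
G(19) = mex{0,2,2} = 1
P-positions are exactly the n with G(n) = 0.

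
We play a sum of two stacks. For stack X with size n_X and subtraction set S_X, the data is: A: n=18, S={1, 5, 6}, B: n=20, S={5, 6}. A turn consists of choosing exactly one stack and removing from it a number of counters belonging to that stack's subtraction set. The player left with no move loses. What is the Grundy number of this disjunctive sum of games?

Stack A, S = {1, 5, 6}:
n :  0  1  2  3  4  5  6  7  8  9 10 11 12 13 14 15 16 17 18
G :  0  1  0  1  0  1  2  3  2  3  2  0  1  0  1  0  1  2  3
G_A(18) = 3.
Stack B, S = {5, 6}:
n :  0  1  2  3  4  5  6  7  8  9 10 11 12 13 14 15 16 17 18 19 20
G :  0  0  0  0  0  1  1  1  1  1  2  0  0  0  0  0  1  1  1  1  1
G_B(20) = 1.
Combined Grundy value = 3 ⊕ 1 = 2.

2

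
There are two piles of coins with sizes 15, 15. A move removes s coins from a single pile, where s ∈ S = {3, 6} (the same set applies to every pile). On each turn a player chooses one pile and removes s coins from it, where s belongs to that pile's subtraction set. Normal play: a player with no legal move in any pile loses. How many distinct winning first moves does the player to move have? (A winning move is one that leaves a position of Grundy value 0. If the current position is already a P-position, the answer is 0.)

All piles use S = {3, 6}:
n :  0  1  2  3  4  5  6  7  8  9 10 11 12 13 14 15
G :  0  0  0  1  1  1  2  2  2  0  0  0  1  1  1  2
Pile A: G(15) = 2.
Pile B: G(15) = 2.
Combined Grundy value = 2 ⊕ 2 = 0.
A winning move leaves total XOR = 0, i.e. changes one component's Grundy value g to g ⊕ X where X is the current total.
Pile A: target g' = 2⊕0 = 2, but every legal move changes the Grundy value (mex property), so 0 moves.
Pile B: target g' = 2⊕0 = 2, but every legal move changes the Grundy value (mex property), so 0 moves.

0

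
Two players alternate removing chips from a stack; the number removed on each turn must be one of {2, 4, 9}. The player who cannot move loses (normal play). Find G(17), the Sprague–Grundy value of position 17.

n :  0  1  2  3  4  5  6  7  8  9 10 11 12 13 14 15 16 17
G :  0  0  1  1  2  2  0  0  1  1  2  2  0  0  1  1  2  2

2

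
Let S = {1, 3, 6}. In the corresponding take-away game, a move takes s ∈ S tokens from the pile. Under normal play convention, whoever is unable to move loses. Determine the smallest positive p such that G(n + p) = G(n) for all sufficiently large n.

9

n :  0  1  2  3  4  5  6  7  8  9 10 11 12 13 14 15 16 17 18 19
G :  0  1  0  1  0  1  2  3  2  0  1  0  1  0  1  2  3  2  0  1
G(n+9) = G(n) holds for n = 0,…,5 (a full window of length max(S) = 6), so the sequence is purely periodic with period 9.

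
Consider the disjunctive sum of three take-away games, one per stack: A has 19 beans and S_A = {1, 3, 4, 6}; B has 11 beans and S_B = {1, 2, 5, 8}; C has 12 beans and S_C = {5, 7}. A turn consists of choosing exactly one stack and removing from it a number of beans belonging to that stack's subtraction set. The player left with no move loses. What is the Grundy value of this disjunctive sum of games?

Stack A, S = {1, 3, 4, 6}:
n :  0  1  2  3  4  5  6  7  8  9 10 11 12 13 14 15 16 17 18 19
G :  0  1  0  1  2  3  2  0  1  0  1  2  3  2  0  1  0  1  2  3
G_A(19) = 3.
Stack B, S = {1, 2, 5, 8}:
G(0) = 0
G(1) = mex{0} = 1
G(2) = mex{1,0} = 2
G(3) = mex{2,1} = 0
G(4) = mex{0,2} = 1
G(5) = mex{1,0,0} = 2
G(6) = mex{2,1,1} = 0
G(7) = mex{0,2,2} = 1
G(8) = mex{1,0,0,0} = 2
G(9) = mex{2,1,1,1} = 0
G(10) = mex{0,2,2,2} = 1
G(11) = mex{1,0,0,0} = 2
G_B(11) = 2.
Stack C, S = {5, 7}:
n :  0  1  2  3  4  5  6  7  8  9 10 11 12
G :  0  0  0  0  0  1  1  1  1  1  2  2  0
G_C(12) = 0.
Combined Grundy value = 3 ⊕ 2 ⊕ 0 = 1.

1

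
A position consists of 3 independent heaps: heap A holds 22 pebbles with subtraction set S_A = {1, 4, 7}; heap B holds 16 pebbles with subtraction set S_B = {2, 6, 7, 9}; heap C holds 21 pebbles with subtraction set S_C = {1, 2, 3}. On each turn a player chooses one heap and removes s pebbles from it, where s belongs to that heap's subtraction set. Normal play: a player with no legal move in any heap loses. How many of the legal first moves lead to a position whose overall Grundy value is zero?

Heap A, S = {1, 4, 7}:
n :  0  1  2  3  4  5  6  7  8  9 10 11 12 13 14 15 16 17 18 19 20 21 22
G :  0  1  0  1  2  0  1  2  0  1  0  1  2  0  1  2  0  1  0  1  2  0  1
G_A(22) = 1.
Heap B, S = {2, 6, 7, 9}:
G(0) = 0
G(1) = mex{} = 0
G(2) = mex{0} = 1
G(3) = mex{0} = 1
G(4) = mex{1} = 0
G(5) = mex{1} = 0
G(6) = mex{0,0} = 1
G(7) = mex{0,0,0} = 1
G(8) = mex{1,1,0} = 2
G(9) = mex{1,1,1,0} = 2
G(10) = mex{2,0,1,0} = 3
G(11) = mex{2,0,0,1} = 3
G(12) = mex{3,1,0,1} = 2
G(13) = mex{3,1,1,0} = 2
G(14) = mex{2,2,1,0} = 3
G(15) = mex{2,2,2,1} = 0
G(16) = mex{3,3,2,1} = 0
G_B(16) = 0.
Heap C, S = {1, 2, 3}:
n :  0  1  2  3  4  5  6  7  8  9 10 11 12 13 14 15 16 17 18 19 20 21
G :  0  1  2  3  0  1  2  3  0  1  2  3  0  1  2  3  0  1  2  3  0  1
G_C(21) = 1.
Combined Grundy value = 1 ⊕ 0 ⊕ 1 = 0.
A winning move leaves total XOR = 0, i.e. changes one component's Grundy value g to g ⊕ X where X is the current total.
Heap A: target g' = 1⊕0 = 1, but every legal move changes the Grundy value (mex property), so 0 moves.
Heap B: target g' = 0⊕0 = 0, but every legal move changes the Grundy value (mex property), so 0 moves.
Heap C: target g' = 1⊕0 = 1, but every legal move changes the Grundy value (mex property), so 0 moves.

0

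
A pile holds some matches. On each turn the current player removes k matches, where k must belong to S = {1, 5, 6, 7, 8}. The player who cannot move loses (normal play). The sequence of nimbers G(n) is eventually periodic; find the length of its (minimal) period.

n :  0  1  2  3  4  5  6  7  8  9 10 11 12 13 14 15 16 17 18 19 20 21 22 23 24 25 26 27
G :  0  1  0  1  0  1  2  3  2  3  2  3  4  0  1  0  1  0  1  2  3  2  3  2  3  4  0  1
G(n+13) = G(n) holds for n = 0,…,7 (a full window of length max(S) = 8), so the sequence is purely periodic with period 13.

13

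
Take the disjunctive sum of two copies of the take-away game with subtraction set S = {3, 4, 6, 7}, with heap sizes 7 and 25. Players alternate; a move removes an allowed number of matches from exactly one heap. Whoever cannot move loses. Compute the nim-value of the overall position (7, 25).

All heaps use S = {3, 4, 6, 7}:
G(0) = 0
G(1) = mex{} = 0
G(2) = mex{} = 0
G(3) = mex{0} = 1
G(4) = mex{0,0} = 1
G(5) = mex{0,0} = 1
G(6) = mex{1,0,0} = 2
G(7) = mex{1,1,0,0} = 2
G(8) = mex{1,1,0,0} = 2
G(9) = mex{2,1,1,0} = 3
G(10) = mex{2,2,1,1} = 0
G(11) = mex{2,2,1,1} = 0
G(12) = mex{3,2,2,1} = 0
G(13) = mex{0,3,2,2} = 1
G(14) = mex{0,0,2,2} = 1
G(15) = mex{0,0,3,2} = 1
G(16) = mex{1,0,0,3} = 2
G(17) = mex{1,1,0,0} = 2
G(18) = mex{1,1,0,0} = 2
G(19) = mex{2,1,1,0} = 3
G(20) = mex{2,2,1,1} = 0
G(21) = mex{2,2,1,1} = 0
G(22) = mex{3,2,2,1} = 0
G(23) = mex{0,3,2,2} = 1
G(24) = mex{0,0,2,2} = 1
G(25) = mex{0,0,3,2} = 1
Heap A: G(7) = 2.
Heap B: G(25) = 1.
Combined Grundy value = 2 ⊕ 1 = 3.

3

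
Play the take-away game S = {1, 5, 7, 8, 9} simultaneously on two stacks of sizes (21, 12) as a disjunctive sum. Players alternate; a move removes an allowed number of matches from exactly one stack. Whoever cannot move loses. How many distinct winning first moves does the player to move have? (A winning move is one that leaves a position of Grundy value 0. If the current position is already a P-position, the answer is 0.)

5

All stacks use S = {1, 5, 7, 8, 9}:
n :  0  1  2  3  4  5  6  7  8  9 10 11 12 13 14 15 16 17 18 19 20 21
G :  0  1  0  1  0  1  0  1  2  3  2  3  2  3  2  3  0  1  0  1  0  1
Stack A: G(21) = 1.
Stack B: G(12) = 2.
Combined Grundy value = 1 ⊕ 2 = 3.
A winning move leaves total XOR = 0, i.e. changes one component's Grundy value g to g ⊕ X where X is the current total.
Stack A: need g' = 1⊕3 = 2. Options: 21−1→G=0, 21−5→G=0, 21−7→G=2, 21−8→G=3, 21−9→G=2. Hits: 2.
Stack B: need g' = 2⊕3 = 1. Options: 12−1→G=3, 12−5→G=1, 12−7→G=1, 12−8→G=0, 12−9→G=1. Hits: 3.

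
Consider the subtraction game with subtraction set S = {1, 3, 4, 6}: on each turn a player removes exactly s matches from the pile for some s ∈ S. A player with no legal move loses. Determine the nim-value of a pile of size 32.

2

G(0) = 0
G(1) = mex{0} = 1
G(2) = mex{1} = 0
G(3) = mex{0,0} = 1
G(4) = mex{1,1,0} = 2
G(5) = mex{2,0,1} = 3
G(6) = mex{3,1,0,0} = 2
G(7) = mex{2,2,1,1} = 0
G(8) = mex{0,3,2,0} = 1
G(9) = mex{1,2,3,1} = 0
G(10) = mex{0,0,2,2} = 1
G(11) = mex{1,1,0,3} = 2
G(12) = mex{2,0,1,2} = 3
G(13) = mex{3,1,0,0} = 2
G(14) = mex{2,2,1,1} = 0
G(15) = mex{0,3,2,0} = 1
G(16) = mex{1,2,3,1} = 0
G(17) = mex{0,0,2,2} = 1
G(18) = mex{1,1,0,3} = 2
G(19) = mex{2,0,1,2} = 3
G(20) = mex{3,1,0,0} = 2
G(21) = mex{2,2,1,1} = 0
G(22) = mex{0,3,2,0} = 1
G(23) = mex{1,2,3,1} = 0
G(24) = mex{0,0,2,2} = 1
G(25) = mex{1,1,0,3} = 2
G(26) = mex{2,0,1,2} = 3
G(27) = mex{3,1,0,0} = 2
G(28) = mex{2,2,1,1} = 0
G(29) = mex{0,3,2,0} = 1
G(30) = mex{1,2,3,1} = 0
G(31) = mex{0,0,2,2} = 1
G(32) = mex{1,1,0,3} = 2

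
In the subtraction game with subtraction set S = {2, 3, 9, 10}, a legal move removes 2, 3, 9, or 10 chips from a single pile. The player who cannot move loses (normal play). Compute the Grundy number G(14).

n :  0  1  2  3  4  5  6  7  8  9 10 11 12 13 14
G :  0  0  1  1  2  0  0  1  1  2  2  3  0  0  1

1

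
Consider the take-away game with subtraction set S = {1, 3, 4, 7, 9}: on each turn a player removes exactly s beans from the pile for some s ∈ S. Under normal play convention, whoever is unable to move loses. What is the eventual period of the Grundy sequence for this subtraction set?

n :  0  1  2  3  4  5  6  7  8  9 10 11 12 13 14 15 16 17 18
G :  0  1  0  1  2  3  2  3  0  1  0  1  2  3  2  3  0  1  0
G(n+8) = G(n) holds for n = 0,…,8 (a full window of length max(S) = 9), so the sequence is purely periodic with period 8.

8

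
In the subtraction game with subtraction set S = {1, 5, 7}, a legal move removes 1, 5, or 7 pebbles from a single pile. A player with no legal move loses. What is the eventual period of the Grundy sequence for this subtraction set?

2

n :  0  1  2  3  4  5  6  7  8  9 10 11 12 13 14
G :  0  1  0  1  0  1  0  1  0  1  0  1  0  1  0
G(n+2) = G(n) holds for n = 0,…,6 (a full window of length max(S) = 7), so the sequence is purely periodic with period 2.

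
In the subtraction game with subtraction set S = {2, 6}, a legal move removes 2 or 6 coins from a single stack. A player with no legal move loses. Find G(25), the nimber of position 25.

0

G(0) = 0
G(1) = mex{} = 0
G(2) = mex{0} = 1
G(3) = mex{0} = 1
G(4) = mex{1} = 0
G(5) = mex{1} = 0
G(6) = mex{0,0} = 1
G(7) = mex{0,0} = 1
G(8) = mex{1,1} = 0
G(9) = mex{1,1} = 0
G(10) = mex{0,0} = 1
G(11) = mex{0,0} = 1
G(12) = mex{1,1} = 0
G(13) = mex{1,1} = 0
G(14) = mex{0,0} = 1
G(15) = mex{0,0} = 1
G(16) = mex{1,1} = 0
G(17) = mex{1,1} = 0
G(18) = mex{0,0} = 1
G(19) = mex{0,0} = 1
G(20) = mex{1,1} = 0
G(21) = mex{1,1} = 0
G(22) = mex{0,0} = 1
G(23) = mex{0,0} = 1
G(24) = mex{1,1} = 0
G(25) = mex{1,1} = 0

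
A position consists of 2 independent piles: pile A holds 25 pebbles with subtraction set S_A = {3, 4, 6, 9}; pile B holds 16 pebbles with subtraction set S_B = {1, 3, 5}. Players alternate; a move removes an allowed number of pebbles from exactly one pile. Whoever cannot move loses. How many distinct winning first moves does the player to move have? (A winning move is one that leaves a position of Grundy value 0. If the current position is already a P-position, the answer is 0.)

Pile A, S = {3, 4, 6, 9}:
n :  0  1  2  3  4  5  6  7  8  9 10 11 12 13 14 15 16 17 18 19 20 21 22 23 24 25
G :  0  0  0  1  1  1  2  2  2  3  3  3  0  0  0  1  1  1  2  2  2  3  3  3  0  0
G_A(25) = 0.
Pile B, S = {1, 3, 5}:
G(0) = 0
G(1) = mex{0} = 1
G(2) = mex{1} = 0
G(3) = mex{0,0} = 1
G(4) = mex{1,1} = 0
G(5) = mex{0,0,0} = 1
G(6) = mex{1,1,1} = 0
G(7) = mex{0,0,0} = 1
G(8) = mex{1,1,1} = 0
G(9) = mex{0,0,0} = 1
G(10) = mex{1,1,1} = 0
G(11) = mex{0,0,0} = 1
G(12) = mex{1,1,1} = 0
G(13) = mex{0,0,0} = 1
G(14) = mex{1,1,1} = 0
G(15) = mex{0,0,0} = 1
G(16) = mex{1,1,1} = 0
G_B(16) = 0.
Combined Grundy value = 0 ⊕ 0 = 0.
A winning move leaves total XOR = 0, i.e. changes one component's Grundy value g to g ⊕ X where X is the current total.
Pile A: target g' = 0⊕0 = 0, but every legal move changes the Grundy value (mex property), so 0 moves.
Pile B: target g' = 0⊕0 = 0, but every legal move changes the Grundy value (mex property), so 0 moves.

0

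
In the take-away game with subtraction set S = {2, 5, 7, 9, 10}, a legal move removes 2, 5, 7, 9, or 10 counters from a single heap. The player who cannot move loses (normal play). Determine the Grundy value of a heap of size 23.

n :  0  1  2  3  4  5  6  7  8  9 10 11 12 13 14 15 16 17 18 19 20 21 22 23
G :  0  0  1  1  0  2  1  3  2  2  3  3  0  4  1  0  0  1  1  4  2  2  3  3

3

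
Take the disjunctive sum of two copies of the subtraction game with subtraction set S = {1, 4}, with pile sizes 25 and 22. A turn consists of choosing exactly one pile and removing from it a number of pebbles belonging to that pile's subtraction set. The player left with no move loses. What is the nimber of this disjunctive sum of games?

0

All piles use S = {1, 4}:
n :  0  1  2  3  4  5  6  7  8  9 10 11 12 13 14 15 16 17 18 19 20 21 22 23 24 25
G :  0  1  0  1  2  0  1  0  1  2  0  1  0  1  2  0  1  0  1  2  0  1  0  1  2  0
Pile A: G(25) = 0.
Pile B: G(22) = 0.
Combined Grundy value = 0 ⊕ 0 = 0.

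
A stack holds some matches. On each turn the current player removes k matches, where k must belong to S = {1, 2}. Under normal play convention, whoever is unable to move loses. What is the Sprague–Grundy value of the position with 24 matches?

0

n :  0  1  2  3  4  5  6  7  8  9 10 11 12 13 14 15 16 17 18 19 20 21 22 23 24
G :  0  1  2  0  1  2  0  1  2  0  1  2  0  1  2  0  1  2  0  1  2  0  1  2  0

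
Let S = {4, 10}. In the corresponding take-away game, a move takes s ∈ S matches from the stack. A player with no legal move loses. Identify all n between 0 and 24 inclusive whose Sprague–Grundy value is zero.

0, 1, 2, 3, 8, 9, 14, 15, 16, 17, 22, 23

G(0) = 0
G(1) = mex{} = 0
G(2) = mex{} = 0
G(3) = mex{} = 0
G(4) = mex{0} = 1
G(5) = mex{0} = 1
G(6) = mex{0} = 1
G(7) = mex{0} = 1
G(8) = mex{1} = 0
G(9) = mex{1} = 0
G(10) = mex{1,0} = 2
G(11) = mex{1,0} = 2
G(12) = mex{0,0} = 1
G(13) = mex{0,0} = 1
G(14) = mex{2,1} = 0
G(15) = mex{2,1} = 0
G(16) = mex{1,1} = 0
G(17) = mex{1,1} = 0
G(18) = mex{0,0} = 1
G(19) = mex{0,0} = 1
G(20) = mex{0,2} = 1
G(21) = mex{0,2} = 1
G(22) = mex{1,1} = 0
G(23) = mex{1,1} = 0
G(24) = mex{1,0} = 2
P-positions are exactly the n with G(n) = 0.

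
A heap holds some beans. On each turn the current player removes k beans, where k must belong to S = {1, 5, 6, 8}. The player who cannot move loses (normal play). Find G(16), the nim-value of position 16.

1

n :  0  1  2  3  4  5  6  7  8  9 10 11 12 13 14 15 16
G :  0  1  0  1  0  1  2  3  2  3  2  0  1  0  1  0  1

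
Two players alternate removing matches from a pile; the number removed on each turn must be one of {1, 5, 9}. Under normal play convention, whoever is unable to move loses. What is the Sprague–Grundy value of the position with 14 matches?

G(0) = 0
G(1) = mex{0} = 1
G(2) = mex{1} = 0
G(3) = mex{0} = 1
G(4) = mex{1} = 0
G(5) = mex{0,0} = 1
G(6) = mex{1,1} = 0
G(7) = mex{0,0} = 1
G(8) = mex{1,1} = 0
G(9) = mex{0,0,0} = 1
G(10) = mex{1,1,1} = 0
G(11) = mex{0,0,0} = 1
G(12) = mex{1,1,1} = 0
G(13) = mex{0,0,0} = 1
G(14) = mex{1,1,1} = 0

0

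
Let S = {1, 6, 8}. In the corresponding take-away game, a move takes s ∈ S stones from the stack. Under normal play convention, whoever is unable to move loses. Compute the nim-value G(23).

0

G(0) = 0
G(1) = mex{0} = 1
G(2) = mex{1} = 0
G(3) = mex{0} = 1
G(4) = mex{1} = 0
G(5) = mex{0} = 1
G(6) = mex{1,0} = 2
G(7) = mex{2,1} = 0
G(8) = mex{0,0,0} = 1
G(9) = mex{1,1,1} = 0
G(10) = mex{0,0,0} = 1
G(11) = mex{1,1,1} = 0
G(12) = mex{0,2,0} = 1
G(13) = mex{1,0,1} = 2
G(14) = mex{2,1,2} = 0
G(15) = mex{0,0,0} = 1
G(16) = mex{1,1,1} = 0
G(17) = mex{0,0,0} = 1
G(18) = mex{1,1,1} = 0
G(19) = mex{0,2,0} = 1
G(20) = mex{1,0,1} = 2
G(21) = mex{2,1,2} = 0
G(22) = mex{0,0,0} = 1
G(23) = mex{1,1,1} = 0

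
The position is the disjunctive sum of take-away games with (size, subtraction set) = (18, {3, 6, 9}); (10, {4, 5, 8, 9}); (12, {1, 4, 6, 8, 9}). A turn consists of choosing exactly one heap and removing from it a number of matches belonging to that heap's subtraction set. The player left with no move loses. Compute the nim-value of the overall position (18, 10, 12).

Heap A, S = {3, 6, 9}:
n :  0  1  2  3  4  5  6  7  8  9 10 11 12 13 14 15 16 17 18
G :  0  0  0  1  1  1  2  2  2  3  3  3  0  0  0  1  1  1  2
G_A(18) = 2.
Heap B, S = {4, 5, 8, 9}:
G(0) = 0
G(1) = mex{} = 0
G(2) = mex{} = 0
G(3) = mex{} = 0
G(4) = mex{0} = 1
G(5) = mex{0,0} = 1
G(6) = mex{0,0} = 1
G(7) = mex{0,0} = 1
G(8) = mex{1,0,0} = 2
G(9) = mex{1,1,0,0} = 2
G(10) = mex{1,1,0,0} = 2
G_B(10) = 2.
Heap C, S = {1, 4, 6, 8, 9}:
G(0) = 0
G(1) = mex{0} = 1
G(2) = mex{1} = 0
G(3) = mex{0} = 1
G(4) = mex{1,0} = 2
G(5) = mex{2,1} = 0
G(6) = mex{0,0,0} = 1
G(7) = mex{1,1,1} = 0
G(8) = mex{0,2,0,0} = 1
G(9) = mex{1,0,1,1,0} = 2
G(10) = mex{2,1,2,0,1} = 3
G(11) = mex{3,0,0,1,0} = 2
G(12) = mex{2,1,1,2,1} = 0
G_C(12) = 0.
Combined Grundy value = 2 ⊕ 2 ⊕ 0 = 0.

0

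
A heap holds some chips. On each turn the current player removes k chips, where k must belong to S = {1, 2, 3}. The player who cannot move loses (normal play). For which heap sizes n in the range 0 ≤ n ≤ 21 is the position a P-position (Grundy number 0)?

0, 4, 8, 12, 16, 20

G(0) = 0
G(1) = mex{0} = 1
G(2) = mex{1,0} = 2
G(3) = mex{2,1,0} = 3
G(4) = mex{3,2,1} = 0
G(5) = mex{0,3,2} = 1
G(6) = mex{1,0,3} = 2
G(7) = mex{2,1,0} = 3
G(8) = mex{3,2,1} = 0
G(9) = mex{0,3,2} = 1
G(10) = mex{1,0,3} = 2
G(11) = mex{2,1,0} = 3
G(12) = mex{3,2,1} = 0
G(13) = mex{0,3,2} = 1
G(14) = mex{1,0,3} = 2
G(15) = mex{2,1,0} = 3
G(16) = mex{3,2,1} = 0
G(17) = mex{0,3,2} = 1
G(18) = mex{1,0,3} = 2
G(19) = mex{2,1,0} = 3
G(20) = mex{3,2,1} = 0
G(21) = mex{0,3,2} = 1
P-positions are exactly the n with G(n) = 0.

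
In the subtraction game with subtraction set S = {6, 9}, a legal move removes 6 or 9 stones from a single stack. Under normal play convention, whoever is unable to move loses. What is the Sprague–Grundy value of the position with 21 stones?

1

n :  0  1  2  3  4  5  6  7  8  9 10 11 12 13 14 15 16 17 18 19 20 21
G :  0  0  0  0  0  0  1  1  1  1  1  1  2  2  2  0  0  0  0  0  0  1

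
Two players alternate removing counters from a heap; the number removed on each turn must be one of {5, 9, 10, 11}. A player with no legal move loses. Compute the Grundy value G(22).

1

G(0) = 0
G(1) = mex{} = 0
G(2) = mex{} = 0
G(3) = mex{} = 0
G(4) = mex{} = 0
G(5) = mex{0} = 1
G(6) = mex{0} = 1
G(7) = mex{0} = 1
G(8) = mex{0} = 1
G(9) = mex{0,0} = 1
G(10) = mex{1,0,0} = 2
G(11) = mex{1,0,0,0} = 2
G(12) = mex{1,0,0,0} = 2
G(13) = mex{1,0,0,0} = 2
G(14) = mex{1,1,0,0} = 2
G(15) = mex{2,1,1,0} = 3
G(16) = mex{2,1,1,1} = 0
G(17) = mex{2,1,1,1} = 0
G(18) = mex{2,1,1,1} = 0
G(19) = mex{2,2,1,1} = 0
G(20) = mex{3,2,2,1} = 0
G(21) = mex{0,2,2,2} = 1
G(22) = mex{0,2,2,2} = 1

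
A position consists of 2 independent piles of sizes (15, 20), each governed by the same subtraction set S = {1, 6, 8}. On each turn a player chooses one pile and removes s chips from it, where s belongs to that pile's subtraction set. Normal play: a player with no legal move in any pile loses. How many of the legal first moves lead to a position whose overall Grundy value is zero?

2

All piles use S = {1, 6, 8}:
n :  0  1  2  3  4  5  6  7  8  9 10 11 12 13 14 15 16 17 18 19 20
G :  0  1  0  1  0  1  2  0  1  0  1  0  1  2  0  1  0  1  0  1  2
Pile A: G(15) = 1.
Pile B: G(20) = 2.
Combined Grundy value = 1 ⊕ 2 = 3.
A winning move leaves total XOR = 0, i.e. changes one component's Grundy value g to g ⊕ X where X is the current total.
Pile A: need g' = 1⊕3 = 2. Options: 15−1→G=0, 15−6→G=0, 15−8→G=0. Hits: 0.
Pile B: need g' = 2⊕3 = 1. Options: 20−1→G=1, 20−6→G=0, 20−8→G=1. Hits: 2.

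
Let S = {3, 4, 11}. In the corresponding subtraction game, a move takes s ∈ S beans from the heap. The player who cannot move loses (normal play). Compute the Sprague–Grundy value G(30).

0

n :  0  1  2  3  4  5  6  7  8  9 10 11 12 13 14 15 16 17 18 19 20 21 22 23 24 25 26 27 28 29 30
G :  0  0  0  1  1  1  2  0  0  0  1  1  1  2  0  0  0  1  1  1  2  0  0  0  1  1  1  2  0  0  0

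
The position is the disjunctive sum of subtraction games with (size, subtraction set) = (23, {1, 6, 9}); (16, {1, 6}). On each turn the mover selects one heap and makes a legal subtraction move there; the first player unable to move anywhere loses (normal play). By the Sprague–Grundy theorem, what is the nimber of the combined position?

Heap A, S = {1, 6, 9}:
n :  0  1  2  3  4  5  6  7  8  9 10 11 12 13 14 15 16 17 18 19 20 21 22 23
G :  0  1  0  1  0  1  2  0  1  2  3  2  0  1  0  1  2  0  1  0  1  2  0  1
G_A(23) = 1.
Heap B, S = {1, 6}:
n :  0  1  2  3  4  5  6  7  8  9 10 11 12 13 14 15 16
G :  0  1  0  1  0  1  2  0  1  0  1  0  1  2  0  1  0
G_B(16) = 0.
Combined Grundy value = 1 ⊕ 0 = 1.

1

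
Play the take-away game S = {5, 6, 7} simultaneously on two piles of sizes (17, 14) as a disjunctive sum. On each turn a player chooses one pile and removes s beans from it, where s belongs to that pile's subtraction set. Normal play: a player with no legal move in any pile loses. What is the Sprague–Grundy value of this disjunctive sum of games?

All piles use S = {5, 6, 7}:
n :  0  1  2  3  4  5  6  7  8  9 10 11 12 13 14 15 16 17
G :  0  0  0  0  0  1  1  1  1  1  2  2  0  0  0  0  0  1
Pile A: G(17) = 1.
Pile B: G(14) = 0.
Combined Grundy value = 1 ⊕ 0 = 1.

1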